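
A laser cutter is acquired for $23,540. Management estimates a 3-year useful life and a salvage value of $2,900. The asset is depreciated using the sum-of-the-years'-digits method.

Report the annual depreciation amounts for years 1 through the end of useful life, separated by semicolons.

$10,320; $6,880; $3,440

Depreciable base = $23,540 − $2,900 = $20,640.
Sum of the years' digits = 3+2+1 = 6.
Year 1: $20,640 × 3/6 = $10,320. Book value $13,220.
Year 2: $20,640 × 2/6 = $6,880. Book value $6,340.
Year 3: $20,640 × 1/6 = $3,440. Book value $2,900.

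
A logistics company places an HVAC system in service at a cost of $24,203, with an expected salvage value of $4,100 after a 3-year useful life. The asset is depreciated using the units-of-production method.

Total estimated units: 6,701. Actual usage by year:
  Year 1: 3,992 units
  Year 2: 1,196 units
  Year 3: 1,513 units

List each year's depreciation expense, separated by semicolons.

Depreciable base = $24,203 − $4,100 = $20,103.
Rate = $20,103 / 6,701 units = $3 per unit.
Year 1: 3,992 × $3 = $11,976. Book value $12,227.
Year 2: 1,196 × $3 = $3,588. Book value $8,639.
Year 3: 1,513 × $3 = $4,539. Book value $4,100.

$11,976; $3,588; $4,539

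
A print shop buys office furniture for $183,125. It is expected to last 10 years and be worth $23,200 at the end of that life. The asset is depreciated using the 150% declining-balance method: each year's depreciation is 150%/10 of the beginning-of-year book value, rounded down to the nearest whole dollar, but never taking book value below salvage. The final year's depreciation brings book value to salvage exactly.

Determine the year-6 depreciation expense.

$12,188

Depreciable base = $183,125 − $23,200 = $159,925.
Year 1: ⌊$183,125 × 150%/10⌋ = $27,468. Book value $155,657.
Year 2: ⌊$155,657 × 150%/10⌋ = $23,348. Book value $132,309.
Year 3: ⌊$132,309 × 150%/10⌋ = $19,846. Book value $112,463.
Year 4: ⌊$112,463 × 150%/10⌋ = $16,869. Book value $95,594.
Year 5: ⌊$95,594 × 150%/10⌋ = $14,339. Book value $81,255.
Year 6: ⌊$81,255 × 150%/10⌋ = $12,188. Book value $69,067.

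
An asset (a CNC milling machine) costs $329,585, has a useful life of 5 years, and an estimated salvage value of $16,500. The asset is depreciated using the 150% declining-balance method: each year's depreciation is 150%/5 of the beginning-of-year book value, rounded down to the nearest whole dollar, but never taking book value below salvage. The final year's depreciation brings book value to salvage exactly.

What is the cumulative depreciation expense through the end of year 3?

$216,537

Depreciable base = $329,585 − $16,500 = $313,085.
Year 1: ⌊$329,585 × 150%/5⌋ = $98,875. Book value $230,710.
Year 2: ⌊$230,710 × 150%/5⌋ = $69,213. Book value $161,497.
Year 3: ⌊$161,497 × 150%/5⌋ = $48,449. Book value $113,048.
Accumulated through year 3 = $329,585 − $113,048 = $216,537.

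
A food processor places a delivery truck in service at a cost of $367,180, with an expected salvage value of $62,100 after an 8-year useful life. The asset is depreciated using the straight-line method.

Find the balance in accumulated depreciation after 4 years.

$152,540

Depreciable base = $367,180 − $62,100 = $305,080.
Annual expense = $305,080 / 8 = $38,135.
End of year 1: book value $329,045.
End of year 2: book value $290,910.
End of year 3: book value $252,775.
End of year 4: book value $214,640.
Accumulated through year 4 = $367,180 − $214,640 = $152,540.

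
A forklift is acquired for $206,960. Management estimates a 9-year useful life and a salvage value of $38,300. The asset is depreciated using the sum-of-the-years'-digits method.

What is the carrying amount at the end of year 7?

Depreciable base = $206,960 − $38,300 = $168,660.
Sum of the years' digits = 9+8+7+6+5+4+3+2+1 = 45.
Year 1: $168,660 × 9/45 = $33,732. Book value $173,228.
Year 2: $168,660 × 8/45 = $29,984. Book value $143,244.
Year 3: $168,660 × 7/45 = $26,236. Book value $117,008.
Year 4: $168,660 × 6/45 = $22,488. Book value $94,520.
Year 5: $168,660 × 5/45 = $18,740. Book value $75,780.
Year 6: $168,660 × 4/45 = $14,992. Book value $60,788.
Year 7: $168,660 × 3/45 = $11,244. Book value $49,544.

$49,544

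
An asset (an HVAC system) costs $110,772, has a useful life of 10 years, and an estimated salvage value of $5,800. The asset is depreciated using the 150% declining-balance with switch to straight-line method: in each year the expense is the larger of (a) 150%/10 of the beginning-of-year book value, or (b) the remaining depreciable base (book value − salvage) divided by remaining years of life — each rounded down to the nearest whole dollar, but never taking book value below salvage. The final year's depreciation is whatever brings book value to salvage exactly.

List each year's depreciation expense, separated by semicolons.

$16,615; $14,123; $12,005; $10,204; $8,673; $8,670; $8,670; $8,670; $8,671; $8,671

Depreciable base = $110,772 − $5,800 = $104,972.
Year 1: DB = ⌊$110,772 × 150%/10⌋ = $16,615; SL = ⌊$104,972/10⌋ = $10,497 → take DB $16,615. Book value $94,157.
Year 2: DB = ⌊$94,157 × 150%/10⌋ = $14,123; SL = ⌊$88,357/9⌋ = $9,817 → take DB $14,123. Book value $80,034.
Year 3: DB = ⌊$80,034 × 150%/10⌋ = $12,005; SL = ⌊$74,234/8⌋ = $9,279 → take DB $12,005. Book value $68,029.
Year 4: DB = ⌊$68,029 × 150%/10⌋ = $10,204; SL = ⌊$62,229/7⌋ = $8,889 → take DB $10,204. Book value $57,825.
Year 5: DB = ⌊$57,825 × 150%/10⌋ = $8,673; SL = ⌊$52,025/6⌋ = $8,670 → take DB $8,673. Book value $49,152.
Year 6: DB = ⌊$49,152 × 150%/10⌋ = $7,372; SL = ⌊$43,352/5⌋ = $8,670 → take SL $8,670. Book value $40,482.
Year 7: DB = ⌊$40,482 × 150%/10⌋ = $6,072; SL = ⌊$34,682/4⌋ = $8,670 → take SL $8,670. Book value $31,812.
Year 8: DB = ⌊$31,812 × 150%/10⌋ = $4,771; SL = ⌊$26,012/3⌋ = $8,670 → take SL $8,670. Book value $23,142.
Year 9: DB = ⌊$23,142 × 150%/10⌋ = $3,471; SL = ⌊$17,342/2⌋ = $8,671 → take SL $8,671. Book value $14,471.
Year 10 (final): $14,471 − $5,800 = $8,671. Book value $5,800.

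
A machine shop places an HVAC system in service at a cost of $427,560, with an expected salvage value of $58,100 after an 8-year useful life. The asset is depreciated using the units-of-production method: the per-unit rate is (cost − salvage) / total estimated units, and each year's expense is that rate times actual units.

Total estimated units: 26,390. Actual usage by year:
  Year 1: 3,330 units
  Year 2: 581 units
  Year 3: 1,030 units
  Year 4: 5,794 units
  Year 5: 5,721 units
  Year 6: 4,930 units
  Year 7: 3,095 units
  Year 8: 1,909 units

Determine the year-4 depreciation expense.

Depreciable base = $427,560 − $58,100 = $369,460.
Rate = $369,460 / 26,390 units = $14 per unit.
Year 1: 3,330 × $14 = $46,620. Book value $380,940.
Year 2: 581 × $14 = $8,134. Book value $372,806.
Year 3: 1,030 × $14 = $14,420. Book value $358,386.
Year 4: 5,794 × $14 = $81,116. Book value $277,270.

$81,116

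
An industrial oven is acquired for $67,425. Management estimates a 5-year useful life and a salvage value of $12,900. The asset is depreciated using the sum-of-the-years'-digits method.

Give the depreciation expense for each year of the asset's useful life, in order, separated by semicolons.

Depreciable base = $67,425 − $12,900 = $54,525.
Sum of the years' digits = 5+4+3+2+1 = 15.
Year 1: $54,525 × 5/15 = $18,175. Book value $49,250.
Year 2: $54,525 × 4/15 = $14,540. Book value $34,710.
Year 3: $54,525 × 3/15 = $10,905. Book value $23,805.
Year 4: $54,525 × 2/15 = $7,270. Book value $16,535.
Year 5: $54,525 × 1/15 = $3,635. Book value $12,900.

$18,175; $14,540; $10,905; $7,270; $3,635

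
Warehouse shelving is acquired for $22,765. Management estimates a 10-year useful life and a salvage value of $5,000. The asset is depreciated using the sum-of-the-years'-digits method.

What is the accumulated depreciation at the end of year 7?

$15,827

Depreciable base = $22,765 − $5,000 = $17,765.
Sum of the years' digits = 10+9+8+7+6+5+4+3+2+1 = 55.
Year 1: $17,765 × 10/55 = $3,230. Book value $19,535.
Year 2: $17,765 × 9/55 = $2,907. Book value $16,628.
Year 3: $17,765 × 8/55 = $2,584. Book value $14,044.
Year 4: $17,765 × 7/55 = $2,261. Book value $11,783.
Year 5: $17,765 × 6/55 = $1,938. Book value $9,845.
Year 6: $17,765 × 5/55 = $1,615. Book value $8,230.
Year 7: $17,765 × 4/55 = $1,292. Book value $6,938.
Accumulated through year 7 = $22,765 − $6,938 = $15,827.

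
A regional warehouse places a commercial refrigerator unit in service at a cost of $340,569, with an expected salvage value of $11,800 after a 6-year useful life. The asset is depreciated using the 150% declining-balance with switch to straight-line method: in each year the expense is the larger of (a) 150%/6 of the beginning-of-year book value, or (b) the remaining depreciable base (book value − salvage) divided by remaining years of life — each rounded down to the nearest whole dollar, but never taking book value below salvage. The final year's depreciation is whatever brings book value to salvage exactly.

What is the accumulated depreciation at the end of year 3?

$196,890

Depreciable base = $340,569 − $11,800 = $328,769.
Year 1: DB = ⌊$340,569 × 150%/6⌋ = $85,142; SL = ⌊$328,769/6⌋ = $54,794 → take DB $85,142. Book value $255,427.
Year 2: DB = ⌊$255,427 × 150%/6⌋ = $63,856; SL = ⌊$243,627/5⌋ = $48,725 → take DB $63,856. Book value $191,571.
Year 3: DB = ⌊$191,571 × 150%/6⌋ = $47,892; SL = ⌊$179,771/4⌋ = $44,942 → take DB $47,892. Book value $143,679.
Accumulated through year 3 = $340,569 − $143,679 = $196,890.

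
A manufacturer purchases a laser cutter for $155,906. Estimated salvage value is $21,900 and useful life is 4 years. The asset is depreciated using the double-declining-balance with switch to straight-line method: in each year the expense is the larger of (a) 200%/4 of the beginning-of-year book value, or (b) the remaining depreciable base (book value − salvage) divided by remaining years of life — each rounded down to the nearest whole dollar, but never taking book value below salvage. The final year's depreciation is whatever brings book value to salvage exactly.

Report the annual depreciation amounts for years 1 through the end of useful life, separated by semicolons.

Depreciable base = $155,906 − $21,900 = $134,006.
Year 1: DB = ⌊$155,906 × 200%/4⌋ = $77,953; SL = ⌊$134,006/4⌋ = $33,501 → take DB $77,953. Book value $77,953.
Year 2: DB = ⌊$77,953 × 200%/4⌋ = $38,976; SL = ⌊$56,053/3⌋ = $18,684 → take DB $38,976. Book value $38,977.
Year 3: DB = ⌊$38,977 × 200%/4⌋ = $19,488; SL = ⌊$17,077/2⌋ = $8,538 → take DB $19,488, capped at $17,077. Book value $21,900.
Year 4 (final): $21,900 − $21,900 = $0. Book value $21,900.

$77,953; $38,976; $17,077; $0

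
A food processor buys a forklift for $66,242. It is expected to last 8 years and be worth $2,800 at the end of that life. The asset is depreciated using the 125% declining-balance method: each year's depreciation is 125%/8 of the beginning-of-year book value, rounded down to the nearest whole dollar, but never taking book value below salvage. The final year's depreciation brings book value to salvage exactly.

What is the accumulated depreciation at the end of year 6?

Depreciable base = $66,242 − $2,800 = $63,442.
Year 1: ⌊$66,242 × 125%/8⌋ = $10,350. Book value $55,892.
Year 2: ⌊$55,892 × 125%/8⌋ = $8,733. Book value $47,159.
Year 3: ⌊$47,159 × 125%/8⌋ = $7,368. Book value $39,791.
Year 4: ⌊$39,791 × 125%/8⌋ = $6,217. Book value $33,574.
Year 5: ⌊$33,574 × 125%/8⌋ = $5,245. Book value $28,329.
Year 6: ⌊$28,329 × 125%/8⌋ = $4,426. Book value $23,903.
Accumulated through year 6 = $66,242 − $23,903 = $42,339.

$42,339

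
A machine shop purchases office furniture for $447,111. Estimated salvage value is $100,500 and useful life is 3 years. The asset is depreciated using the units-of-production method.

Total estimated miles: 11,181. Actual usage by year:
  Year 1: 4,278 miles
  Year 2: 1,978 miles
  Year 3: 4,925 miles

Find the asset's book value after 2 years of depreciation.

$253,175

Depreciable base = $447,111 − $100,500 = $346,611.
Rate = $346,611 / 11,181 miles = $31 per mile.
Year 1: 4,278 × $31 = $132,618. Book value $314,493.
Year 2: 1,978 × $31 = $61,318. Book value $253,175.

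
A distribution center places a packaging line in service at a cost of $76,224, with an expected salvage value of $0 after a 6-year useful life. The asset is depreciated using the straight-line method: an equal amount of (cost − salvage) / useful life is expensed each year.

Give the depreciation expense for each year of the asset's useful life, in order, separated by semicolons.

Depreciable base = $76,224 − $0 = $76,224.
Annual expense = $76,224 / 6 = $12,704.
End of year 1: book value $63,520.
End of year 2: book value $50,816.
End of year 3: book value $38,112.
End of year 4: book value $25,408.
End of year 5: book value $12,704.
End of year 6: book value $0.

$12,704; $12,704; $12,704; $12,704; $12,704; $12,704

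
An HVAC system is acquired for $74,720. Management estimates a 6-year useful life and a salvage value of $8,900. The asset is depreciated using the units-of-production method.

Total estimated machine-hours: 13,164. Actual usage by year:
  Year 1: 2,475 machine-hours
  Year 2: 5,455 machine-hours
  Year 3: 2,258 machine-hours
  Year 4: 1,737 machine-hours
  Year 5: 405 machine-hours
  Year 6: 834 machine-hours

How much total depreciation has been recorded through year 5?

Depreciable base = $74,720 − $8,900 = $65,820.
Rate = $65,820 / 13,164 machine-hours = $5 per machine-hour.
Year 1: 2,475 × $5 = $12,375. Book value $62,345.
Year 2: 5,455 × $5 = $27,275. Book value $35,070.
Year 3: 2,258 × $5 = $11,290. Book value $23,780.
Year 4: 1,737 × $5 = $8,685. Book value $15,095.
Year 5: 405 × $5 = $2,025. Book value $13,070.
Accumulated through year 5 = $74,720 − $13,070 = $61,650.

$61,650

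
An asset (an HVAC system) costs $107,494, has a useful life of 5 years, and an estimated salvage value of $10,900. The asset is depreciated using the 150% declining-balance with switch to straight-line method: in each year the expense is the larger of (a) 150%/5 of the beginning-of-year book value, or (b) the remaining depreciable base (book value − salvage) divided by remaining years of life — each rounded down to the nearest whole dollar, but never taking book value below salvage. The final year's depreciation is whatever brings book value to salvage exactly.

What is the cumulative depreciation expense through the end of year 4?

Depreciable base = $107,494 − $10,900 = $96,594.
Year 1: DB = ⌊$107,494 × 150%/5⌋ = $32,248; SL = ⌊$96,594/5⌋ = $19,318 → take DB $32,248. Book value $75,246.
Year 2: DB = ⌊$75,246 × 150%/5⌋ = $22,573; SL = ⌊$64,346/4⌋ = $16,086 → take DB $22,573. Book value $52,673.
Year 3: DB = ⌊$52,673 × 150%/5⌋ = $15,801; SL = ⌊$41,773/3⌋ = $13,924 → take DB $15,801. Book value $36,872.
Year 4: DB = ⌊$36,872 × 150%/5⌋ = $11,061; SL = ⌊$25,972/2⌋ = $12,986 → take SL $12,986. Book value $23,886.
Accumulated through year 4 = $107,494 − $23,886 = $83,608.

$83,608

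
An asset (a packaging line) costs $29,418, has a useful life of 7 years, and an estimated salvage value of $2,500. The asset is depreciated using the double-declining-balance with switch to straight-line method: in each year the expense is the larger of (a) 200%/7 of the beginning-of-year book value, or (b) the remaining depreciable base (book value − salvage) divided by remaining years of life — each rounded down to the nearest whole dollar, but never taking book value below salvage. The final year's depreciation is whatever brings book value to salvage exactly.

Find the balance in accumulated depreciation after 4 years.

$21,759

Depreciable base = $29,418 − $2,500 = $26,918.
Year 1: DB = ⌊$29,418 × 200%/7⌋ = $8,405; SL = ⌊$26,918/7⌋ = $3,845 → take DB $8,405. Book value $21,013.
Year 2: DB = ⌊$21,013 × 200%/7⌋ = $6,003; SL = ⌊$18,513/6⌋ = $3,085 → take DB $6,003. Book value $15,010.
Year 3: DB = ⌊$15,010 × 200%/7⌋ = $4,288; SL = ⌊$12,510/5⌋ = $2,502 → take DB $4,288. Book value $10,722.
Year 4: DB = ⌊$10,722 × 200%/7⌋ = $3,063; SL = ⌊$8,222/4⌋ = $2,055 → take DB $3,063. Book value $7,659.
Accumulated through year 4 = $29,418 − $7,659 = $21,759.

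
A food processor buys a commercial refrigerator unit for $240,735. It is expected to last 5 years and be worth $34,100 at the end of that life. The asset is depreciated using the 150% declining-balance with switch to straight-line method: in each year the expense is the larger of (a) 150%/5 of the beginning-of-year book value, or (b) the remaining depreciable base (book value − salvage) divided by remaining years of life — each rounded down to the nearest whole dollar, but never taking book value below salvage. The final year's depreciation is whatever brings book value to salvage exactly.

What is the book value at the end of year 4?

$57,802

Depreciable base = $240,735 − $34,100 = $206,635.
Year 1: DB = ⌊$240,735 × 150%/5⌋ = $72,220; SL = ⌊$206,635/5⌋ = $41,327 → take DB $72,220. Book value $168,515.
Year 2: DB = ⌊$168,515 × 150%/5⌋ = $50,554; SL = ⌊$134,415/4⌋ = $33,603 → take DB $50,554. Book value $117,961.
Year 3: DB = ⌊$117,961 × 150%/5⌋ = $35,388; SL = ⌊$83,861/3⌋ = $27,953 → take DB $35,388. Book value $82,573.
Year 4: DB = ⌊$82,573 × 150%/5⌋ = $24,771; SL = ⌊$48,473/2⌋ = $24,236 → take DB $24,771. Book value $57,802.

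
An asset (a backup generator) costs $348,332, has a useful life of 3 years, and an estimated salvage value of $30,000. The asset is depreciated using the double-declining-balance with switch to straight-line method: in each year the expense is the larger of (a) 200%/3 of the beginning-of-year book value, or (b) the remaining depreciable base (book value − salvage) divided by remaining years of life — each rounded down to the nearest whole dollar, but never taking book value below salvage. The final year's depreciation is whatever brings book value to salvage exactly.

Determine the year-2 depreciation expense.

Depreciable base = $348,332 − $30,000 = $318,332.
Year 1: DB = ⌊$348,332 × 200%/3⌋ = $232,221; SL = ⌊$318,332/3⌋ = $106,110 → take DB $232,221. Book value $116,111.
Year 2: DB = ⌊$116,111 × 200%/3⌋ = $77,407; SL = ⌊$86,111/2⌋ = $43,055 → take DB $77,407. Book value $38,704.

$77,407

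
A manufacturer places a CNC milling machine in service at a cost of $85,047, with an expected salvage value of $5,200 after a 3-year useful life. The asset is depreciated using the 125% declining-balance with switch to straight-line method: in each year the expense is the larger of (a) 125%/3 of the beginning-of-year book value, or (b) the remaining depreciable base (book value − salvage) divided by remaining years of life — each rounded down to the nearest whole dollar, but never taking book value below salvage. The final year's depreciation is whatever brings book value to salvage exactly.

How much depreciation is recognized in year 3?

Depreciable base = $85,047 − $5,200 = $79,847.
Year 1: DB = ⌊$85,047 × 125%/3⌋ = $35,436; SL = ⌊$79,847/3⌋ = $26,615 → take DB $35,436. Book value $49,611.
Year 2: DB = ⌊$49,611 × 125%/3⌋ = $20,671; SL = ⌊$44,411/2⌋ = $22,205 → take SL $22,205. Book value $27,406.
Year 3 (final): $27,406 − $5,200 = $22,206. Book value $5,200.

$22,206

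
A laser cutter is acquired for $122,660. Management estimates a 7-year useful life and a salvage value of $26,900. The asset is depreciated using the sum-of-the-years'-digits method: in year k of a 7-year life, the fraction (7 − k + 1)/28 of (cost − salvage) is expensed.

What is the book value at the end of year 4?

$47,420

Depreciable base = $122,660 − $26,900 = $95,760.
Sum of the years' digits = 7+6+5+4+3+2+1 = 28.
Year 1: $95,760 × 7/28 = $23,940. Book value $98,720.
Year 2: $95,760 × 6/28 = $20,520. Book value $78,200.
Year 3: $95,760 × 5/28 = $17,100. Book value $61,100.
Year 4: $95,760 × 4/28 = $13,680. Book value $47,420.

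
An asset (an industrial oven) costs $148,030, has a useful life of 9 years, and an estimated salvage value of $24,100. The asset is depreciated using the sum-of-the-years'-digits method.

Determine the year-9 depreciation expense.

$2,754

Depreciable base = $148,030 − $24,100 = $123,930.
Sum of the years' digits = 9+8+7+6+5+4+3+2+1 = 45.
Year 1: $123,930 × 9/45 = $24,786. Book value $123,244.
Year 2: $123,930 × 8/45 = $22,032. Book value $101,212.
Year 3: $123,930 × 7/45 = $19,278. Book value $81,934.
Year 4: $123,930 × 6/45 = $16,524. Book value $65,410.
Year 5: $123,930 × 5/45 = $13,770. Book value $51,640.
Year 6: $123,930 × 4/45 = $11,016. Book value $40,624.
Year 7: $123,930 × 3/45 = $8,262. Book value $32,362.
Year 8: $123,930 × 2/45 = $5,508. Book value $26,854.
Year 9: $123,930 × 1/45 = $2,754. Book value $24,100.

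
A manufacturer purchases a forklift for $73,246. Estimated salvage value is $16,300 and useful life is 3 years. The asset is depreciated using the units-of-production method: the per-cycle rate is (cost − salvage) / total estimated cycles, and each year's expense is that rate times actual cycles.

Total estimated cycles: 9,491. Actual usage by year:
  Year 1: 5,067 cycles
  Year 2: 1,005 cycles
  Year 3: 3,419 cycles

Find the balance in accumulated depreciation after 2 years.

Depreciable base = $73,246 − $16,300 = $56,946.
Rate = $56,946 / 9,491 cycles = $6 per cycle.
Year 1: 5,067 × $6 = $30,402. Book value $42,844.
Year 2: 1,005 × $6 = $6,030. Book value $36,814.
Accumulated through year 2 = $73,246 − $36,814 = $36,432.

$36,432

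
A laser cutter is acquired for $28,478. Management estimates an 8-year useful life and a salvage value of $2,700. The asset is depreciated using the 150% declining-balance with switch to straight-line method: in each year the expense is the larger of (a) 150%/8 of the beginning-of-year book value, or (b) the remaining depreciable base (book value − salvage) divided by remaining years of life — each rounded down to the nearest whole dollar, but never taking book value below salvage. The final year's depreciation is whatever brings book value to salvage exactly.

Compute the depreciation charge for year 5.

Depreciable base = $28,478 − $2,700 = $25,778.
Year 1: DB = ⌊$28,478 × 150%/8⌋ = $5,339; SL = ⌊$25,778/8⌋ = $3,222 → take DB $5,339. Book value $23,139.
Year 2: DB = ⌊$23,139 × 150%/8⌋ = $4,338; SL = ⌊$20,439/7⌋ = $2,919 → take DB $4,338. Book value $18,801.
Year 3: DB = ⌊$18,801 × 150%/8⌋ = $3,525; SL = ⌊$16,101/6⌋ = $2,683 → take DB $3,525. Book value $15,276.
Year 4: DB = ⌊$15,276 × 150%/8⌋ = $2,864; SL = ⌊$12,576/5⌋ = $2,515 → take DB $2,864. Book value $12,412.
Year 5: DB = ⌊$12,412 × 150%/8⌋ = $2,327; SL = ⌊$9,712/4⌋ = $2,428 → take SL $2,428. Book value $9,984.

$2,428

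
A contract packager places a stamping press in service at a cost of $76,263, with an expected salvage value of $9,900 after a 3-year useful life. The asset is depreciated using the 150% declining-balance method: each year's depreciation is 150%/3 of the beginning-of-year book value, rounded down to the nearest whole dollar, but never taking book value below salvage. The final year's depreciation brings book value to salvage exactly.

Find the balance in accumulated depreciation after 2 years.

$57,197

Depreciable base = $76,263 − $9,900 = $66,363.
Year 1: ⌊$76,263 × 150%/3⌋ = $38,131. Book value $38,132.
Year 2: ⌊$38,132 × 150%/3⌋ = $19,066. Book value $19,066.
Accumulated through year 2 = $76,263 − $19,066 = $57,197.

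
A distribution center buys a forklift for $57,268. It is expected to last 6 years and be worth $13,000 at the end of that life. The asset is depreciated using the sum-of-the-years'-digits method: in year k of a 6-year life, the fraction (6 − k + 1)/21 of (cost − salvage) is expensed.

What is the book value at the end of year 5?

Depreciable base = $57,268 − $13,000 = $44,268.
Sum of the years' digits = 6+5+4+3+2+1 = 21.
Year 1: $44,268 × 6/21 = $12,648. Book value $44,620.
Year 2: $44,268 × 5/21 = $10,540. Book value $34,080.
Year 3: $44,268 × 4/21 = $8,432. Book value $25,648.
Year 4: $44,268 × 3/21 = $6,324. Book value $19,324.
Year 5: $44,268 × 2/21 = $4,216. Book value $15,108.

$15,108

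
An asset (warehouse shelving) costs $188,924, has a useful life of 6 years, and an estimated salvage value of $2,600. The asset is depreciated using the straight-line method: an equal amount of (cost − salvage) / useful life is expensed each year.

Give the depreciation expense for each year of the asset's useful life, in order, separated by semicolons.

$31,054; $31,054; $31,054; $31,054; $31,054; $31,054

Depreciable base = $188,924 − $2,600 = $186,324.
Annual expense = $186,324 / 6 = $31,054.
End of year 1: book value $157,870.
End of year 2: book value $126,816.
End of year 3: book value $95,762.
End of year 4: book value $64,708.
End of year 5: book value $33,654.
End of year 6: book value $2,600.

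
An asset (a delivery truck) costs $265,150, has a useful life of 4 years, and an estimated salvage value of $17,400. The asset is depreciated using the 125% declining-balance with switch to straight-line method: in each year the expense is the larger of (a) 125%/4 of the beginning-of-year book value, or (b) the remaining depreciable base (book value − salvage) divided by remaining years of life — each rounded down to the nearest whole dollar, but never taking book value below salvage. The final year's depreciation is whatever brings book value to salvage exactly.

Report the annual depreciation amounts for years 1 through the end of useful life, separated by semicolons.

$82,859; $56,965; $53,963; $53,963

Depreciable base = $265,150 − $17,400 = $247,750.
Year 1: DB = ⌊$265,150 × 125%/4⌋ = $82,859; SL = ⌊$247,750/4⌋ = $61,937 → take DB $82,859. Book value $182,291.
Year 2: DB = ⌊$182,291 × 125%/4⌋ = $56,965; SL = ⌊$164,891/3⌋ = $54,963 → take DB $56,965. Book value $125,326.
Year 3: DB = ⌊$125,326 × 125%/4⌋ = $39,164; SL = ⌊$107,926/2⌋ = $53,963 → take SL $53,963. Book value $71,363.
Year 4 (final): $71,363 − $17,400 = $53,963. Book value $17,400.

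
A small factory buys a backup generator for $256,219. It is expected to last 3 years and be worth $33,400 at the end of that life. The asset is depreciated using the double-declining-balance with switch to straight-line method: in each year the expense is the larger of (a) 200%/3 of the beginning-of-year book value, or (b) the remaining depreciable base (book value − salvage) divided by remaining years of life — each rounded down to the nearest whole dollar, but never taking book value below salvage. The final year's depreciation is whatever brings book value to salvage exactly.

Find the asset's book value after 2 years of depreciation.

Depreciable base = $256,219 − $33,400 = $222,819.
Year 1: DB = ⌊$256,219 × 200%/3⌋ = $170,812; SL = ⌊$222,819/3⌋ = $74,273 → take DB $170,812. Book value $85,407.
Year 2: DB = ⌊$85,407 × 200%/3⌋ = $56,938; SL = ⌊$52,007/2⌋ = $26,003 → take DB $56,938, capped at $52,007. Book value $33,400.

$33,400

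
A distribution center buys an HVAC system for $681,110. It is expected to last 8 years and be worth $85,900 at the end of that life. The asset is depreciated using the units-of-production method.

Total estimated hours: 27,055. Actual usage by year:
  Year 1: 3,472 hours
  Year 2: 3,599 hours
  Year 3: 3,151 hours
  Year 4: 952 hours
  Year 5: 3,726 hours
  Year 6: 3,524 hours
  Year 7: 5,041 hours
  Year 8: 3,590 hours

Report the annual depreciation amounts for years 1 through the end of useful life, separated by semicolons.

Depreciable base = $681,110 − $85,900 = $595,210.
Rate = $595,210 / 27,055 hours = $22 per hour.
Year 1: 3,472 × $22 = $76,384. Book value $604,726.
Year 2: 3,599 × $22 = $79,178. Book value $525,548.
Year 3: 3,151 × $22 = $69,322. Book value $456,226.
Year 4: 952 × $22 = $20,944. Book value $435,282.
Year 5: 3,726 × $22 = $81,972. Book value $353,310.
Year 6: 3,524 × $22 = $77,528. Book value $275,782.
Year 7: 5,041 × $22 = $110,902. Book value $164,880.
Year 8: 3,590 × $22 = $78,980. Book value $85,900.

$76,384; $79,178; $69,322; $20,944; $81,972; $77,528; $110,902; $78,980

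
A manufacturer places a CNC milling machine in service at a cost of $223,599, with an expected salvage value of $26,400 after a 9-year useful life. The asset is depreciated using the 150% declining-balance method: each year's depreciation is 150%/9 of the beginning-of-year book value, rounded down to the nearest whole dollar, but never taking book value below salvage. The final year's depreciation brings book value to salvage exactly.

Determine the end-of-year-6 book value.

Depreciable base = $223,599 − $26,400 = $197,199.
Year 1: ⌊$223,599 × 150%/9⌋ = $37,266. Book value $186,333.
Year 2: ⌊$186,333 × 150%/9⌋ = $31,055. Book value $155,278.
Year 3: ⌊$155,278 × 150%/9⌋ = $25,879. Book value $129,399.
Year 4: ⌊$129,399 × 150%/9⌋ = $21,566. Book value $107,833.
Year 5: ⌊$107,833 × 150%/9⌋ = $17,972. Book value $89,861.
Year 6: ⌊$89,861 × 150%/9⌋ = $14,976. Book value $74,885.

$74,885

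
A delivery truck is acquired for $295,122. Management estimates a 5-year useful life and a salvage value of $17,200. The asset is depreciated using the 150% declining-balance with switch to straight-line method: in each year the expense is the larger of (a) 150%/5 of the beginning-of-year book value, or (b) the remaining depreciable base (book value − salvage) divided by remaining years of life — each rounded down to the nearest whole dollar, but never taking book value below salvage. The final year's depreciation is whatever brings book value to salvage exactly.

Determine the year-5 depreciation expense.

$42,014

Depreciable base = $295,122 − $17,200 = $277,922.
Year 1: DB = ⌊$295,122 × 150%/5⌋ = $88,536; SL = ⌊$277,922/5⌋ = $55,584 → take DB $88,536. Book value $206,586.
Year 2: DB = ⌊$206,586 × 150%/5⌋ = $61,975; SL = ⌊$189,386/4⌋ = $47,346 → take DB $61,975. Book value $144,611.
Year 3: DB = ⌊$144,611 × 150%/5⌋ = $43,383; SL = ⌊$127,411/3⌋ = $42,470 → take DB $43,383. Book value $101,228.
Year 4: DB = ⌊$101,228 × 150%/5⌋ = $30,368; SL = ⌊$84,028/2⌋ = $42,014 → take SL $42,014. Book value $59,214.
Year 5 (final): $59,214 − $17,200 = $42,014. Book value $17,200.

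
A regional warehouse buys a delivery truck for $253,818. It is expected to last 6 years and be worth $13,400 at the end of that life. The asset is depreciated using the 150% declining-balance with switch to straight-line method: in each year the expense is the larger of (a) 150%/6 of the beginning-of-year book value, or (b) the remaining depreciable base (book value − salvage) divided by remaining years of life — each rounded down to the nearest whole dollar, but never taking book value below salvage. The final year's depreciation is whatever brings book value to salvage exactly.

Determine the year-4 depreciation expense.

$31,226

Depreciable base = $253,818 − $13,400 = $240,418.
Year 1: DB = ⌊$253,818 × 150%/6⌋ = $63,454; SL = ⌊$240,418/6⌋ = $40,069 → take DB $63,454. Book value $190,364.
Year 2: DB = ⌊$190,364 × 150%/6⌋ = $47,591; SL = ⌊$176,964/5⌋ = $35,392 → take DB $47,591. Book value $142,773.
Year 3: DB = ⌊$142,773 × 150%/6⌋ = $35,693; SL = ⌊$129,373/4⌋ = $32,343 → take DB $35,693. Book value $107,080.
Year 4: DB = ⌊$107,080 × 150%/6⌋ = $26,770; SL = ⌊$93,680/3⌋ = $31,226 → take SL $31,226. Book value $75,854.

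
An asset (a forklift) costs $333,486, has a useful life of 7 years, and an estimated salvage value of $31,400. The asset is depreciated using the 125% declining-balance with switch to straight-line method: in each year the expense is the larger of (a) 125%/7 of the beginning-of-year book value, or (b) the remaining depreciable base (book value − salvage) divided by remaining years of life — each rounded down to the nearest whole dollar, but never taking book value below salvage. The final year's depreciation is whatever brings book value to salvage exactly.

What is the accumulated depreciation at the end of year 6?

Depreciable base = $333,486 − $31,400 = $302,086.
Year 1: DB = ⌊$333,486 × 125%/7⌋ = $59,551; SL = ⌊$302,086/7⌋ = $43,155 → take DB $59,551. Book value $273,935.
Year 2: DB = ⌊$273,935 × 125%/7⌋ = $48,916; SL = ⌊$242,535/6⌋ = $40,422 → take DB $48,916. Book value $225,019.
Year 3: DB = ⌊$225,019 × 125%/7⌋ = $40,181; SL = ⌊$193,619/5⌋ = $38,723 → take DB $40,181. Book value $184,838.
Year 4: DB = ⌊$184,838 × 125%/7⌋ = $33,006; SL = ⌊$153,438/4⌋ = $38,359 → take SL $38,359. Book value $146,479.
Year 5: DB = ⌊$146,479 × 125%/7⌋ = $26,156; SL = ⌊$115,079/3⌋ = $38,359 → take SL $38,359. Book value $108,120.
Year 6: DB = ⌊$108,120 × 125%/7⌋ = $19,307; SL = ⌊$76,720/2⌋ = $38,360 → take SL $38,360. Book value $69,760.
Accumulated through year 6 = $333,486 − $69,760 = $263,726.

$263,726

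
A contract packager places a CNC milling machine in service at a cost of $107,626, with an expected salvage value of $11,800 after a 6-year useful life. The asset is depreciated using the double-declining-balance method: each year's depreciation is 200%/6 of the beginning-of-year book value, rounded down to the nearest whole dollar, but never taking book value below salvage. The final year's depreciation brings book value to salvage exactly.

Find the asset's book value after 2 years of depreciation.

$47,834

Depreciable base = $107,626 − $11,800 = $95,826.
Year 1: ⌊$107,626 × 200%/6⌋ = $35,875. Book value $71,751.
Year 2: ⌊$71,751 × 200%/6⌋ = $23,917. Book value $47,834.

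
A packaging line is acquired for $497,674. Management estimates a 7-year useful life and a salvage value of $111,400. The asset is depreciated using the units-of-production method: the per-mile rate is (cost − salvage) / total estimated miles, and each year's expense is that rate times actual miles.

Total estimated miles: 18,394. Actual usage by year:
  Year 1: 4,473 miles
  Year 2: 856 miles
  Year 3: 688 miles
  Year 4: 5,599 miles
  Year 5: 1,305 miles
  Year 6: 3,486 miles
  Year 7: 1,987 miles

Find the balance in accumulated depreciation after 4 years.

Depreciable base = $497,674 − $111,400 = $386,274.
Rate = $386,274 / 18,394 miles = $21 per mile.
Year 1: 4,473 × $21 = $93,933. Book value $403,741.
Year 2: 856 × $21 = $17,976. Book value $385,765.
Year 3: 688 × $21 = $14,448. Book value $371,317.
Year 4: 5,599 × $21 = $117,579. Book value $253,738.
Accumulated through year 4 = $497,674 − $253,738 = $243,936.

$243,936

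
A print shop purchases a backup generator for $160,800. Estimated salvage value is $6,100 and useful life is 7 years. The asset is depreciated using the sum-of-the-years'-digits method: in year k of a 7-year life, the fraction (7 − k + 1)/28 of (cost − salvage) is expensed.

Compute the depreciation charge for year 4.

Depreciable base = $160,800 − $6,100 = $154,700.
Sum of the years' digits = 7+6+5+4+3+2+1 = 28.
Year 1: $154,700 × 7/28 = $38,675. Book value $122,125.
Year 2: $154,700 × 6/28 = $33,150. Book value $88,975.
Year 3: $154,700 × 5/28 = $27,625. Book value $61,350.
Year 4: $154,700 × 4/28 = $22,100. Book value $39,250.

$22,100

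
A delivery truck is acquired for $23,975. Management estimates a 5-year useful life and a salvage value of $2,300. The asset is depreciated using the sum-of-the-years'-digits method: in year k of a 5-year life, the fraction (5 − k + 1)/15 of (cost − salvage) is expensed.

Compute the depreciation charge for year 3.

Depreciable base = $23,975 − $2,300 = $21,675.
Sum of the years' digits = 5+4+3+2+1 = 15.
Year 1: $21,675 × 5/15 = $7,225. Book value $16,750.
Year 2: $21,675 × 4/15 = $5,780. Book value $10,970.
Year 3: $21,675 × 3/15 = $4,335. Book value $6,635.

$4,335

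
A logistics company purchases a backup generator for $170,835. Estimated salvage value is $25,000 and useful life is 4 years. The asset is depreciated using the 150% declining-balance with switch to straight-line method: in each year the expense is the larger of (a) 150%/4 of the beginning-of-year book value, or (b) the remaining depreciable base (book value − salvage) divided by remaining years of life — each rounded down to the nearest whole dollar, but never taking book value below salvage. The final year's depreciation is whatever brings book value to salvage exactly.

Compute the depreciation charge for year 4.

$16,709

Depreciable base = $170,835 − $25,000 = $145,835.
Year 1: DB = ⌊$170,835 × 150%/4⌋ = $64,063; SL = ⌊$145,835/4⌋ = $36,458 → take DB $64,063. Book value $106,772.
Year 2: DB = ⌊$106,772 × 150%/4⌋ = $40,039; SL = ⌊$81,772/3⌋ = $27,257 → take DB $40,039. Book value $66,733.
Year 3: DB = ⌊$66,733 × 150%/4⌋ = $25,024; SL = ⌊$41,733/2⌋ = $20,866 → take DB $25,024. Book value $41,709.
Year 4 (final): $41,709 − $25,000 = $16,709. Book value $25,000.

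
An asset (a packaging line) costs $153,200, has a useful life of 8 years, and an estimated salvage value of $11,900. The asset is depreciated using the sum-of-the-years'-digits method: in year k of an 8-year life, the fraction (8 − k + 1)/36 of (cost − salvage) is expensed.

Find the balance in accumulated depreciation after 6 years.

$129,525

Depreciable base = $153,200 − $11,900 = $141,300.
Sum of the years' digits = 8+7+6+5+4+3+2+1 = 36.
Year 1: $141,300 × 8/36 = $31,400. Book value $121,800.
Year 2: $141,300 × 7/36 = $27,475. Book value $94,325.
Year 3: $141,300 × 6/36 = $23,550. Book value $70,775.
Year 4: $141,300 × 5/36 = $19,625. Book value $51,150.
Year 5: $141,300 × 4/36 = $15,700. Book value $35,450.
Year 6: $141,300 × 3/36 = $11,775. Book value $23,675.
Accumulated through year 6 = $153,200 − $23,675 = $129,525.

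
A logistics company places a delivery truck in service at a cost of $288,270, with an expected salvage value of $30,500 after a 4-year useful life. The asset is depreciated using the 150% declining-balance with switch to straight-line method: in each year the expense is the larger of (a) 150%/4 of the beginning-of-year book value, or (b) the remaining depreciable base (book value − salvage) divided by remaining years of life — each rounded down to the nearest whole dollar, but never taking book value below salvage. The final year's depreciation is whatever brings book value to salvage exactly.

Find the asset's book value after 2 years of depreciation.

$112,606

Depreciable base = $288,270 − $30,500 = $257,770.
Year 1: DB = ⌊$288,270 × 150%/4⌋ = $108,101; SL = ⌊$257,770/4⌋ = $64,442 → take DB $108,101. Book value $180,169.
Year 2: DB = ⌊$180,169 × 150%/4⌋ = $67,563; SL = ⌊$149,669/3⌋ = $49,889 → take DB $67,563. Book value $112,606.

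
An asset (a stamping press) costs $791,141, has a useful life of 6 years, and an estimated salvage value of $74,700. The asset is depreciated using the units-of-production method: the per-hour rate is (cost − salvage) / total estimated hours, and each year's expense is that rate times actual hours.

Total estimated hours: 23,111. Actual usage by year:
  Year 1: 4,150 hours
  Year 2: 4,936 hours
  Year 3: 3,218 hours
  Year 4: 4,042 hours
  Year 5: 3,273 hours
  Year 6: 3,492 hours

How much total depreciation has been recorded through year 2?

Depreciable base = $791,141 − $74,700 = $716,441.
Rate = $716,441 / 23,111 hours = $31 per hour.
Year 1: 4,150 × $31 = $128,650. Book value $662,491.
Year 2: 4,936 × $31 = $153,016. Book value $509,475.
Accumulated through year 2 = $791,141 − $509,475 = $281,666.

$281,666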